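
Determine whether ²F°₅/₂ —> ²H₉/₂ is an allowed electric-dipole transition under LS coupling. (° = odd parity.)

forbidden

Reading off the term symbols: S 1/2→1/2, L 3→5, J 5/2→9/2, parity odd→even.
Parity must change: odd → even — passes.
ΔS = 0: S: 1/2 → 1/2 — passes.
ΔL = 0, ±1 (not L=0↔0): L: 3 → 5, ΔL = +2 — fails.
ΔJ = 0, ±1 (not J=0↔0): J: 5/2 → 9/2, ΔJ = +2 — fails.
Rule(s) violated: ΔL, ΔJ.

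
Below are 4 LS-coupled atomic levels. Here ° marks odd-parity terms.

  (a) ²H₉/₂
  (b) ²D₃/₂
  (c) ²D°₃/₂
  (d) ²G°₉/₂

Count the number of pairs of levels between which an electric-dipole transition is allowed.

(a)–(b): forbidden (parity, ΔL, ΔJ).
(a)–(c): forbidden (ΔL, ΔJ).
(a)–(d): allowed.
(b)–(c): allowed.
(b)–(d): forbidden (ΔL, ΔJ).
(c)–(d): forbidden (parity, ΔL, ΔJ).
Allowed pairs: 2 of 6.

2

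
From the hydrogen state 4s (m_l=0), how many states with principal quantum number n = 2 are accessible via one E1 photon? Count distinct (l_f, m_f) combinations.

E1 requires Δl = ±1, so l_f ∈ {-1, 1}; with 0 ≤ l_f ≤ n_f−1 = 1, the allowed l_f values are {1}.
For l_f = 1: m_f ∈ {m_i−1, m_i, m_i+1} ∩ [−1, 1] = {-1, 0, 1} → 3 states.
Total: 3.

3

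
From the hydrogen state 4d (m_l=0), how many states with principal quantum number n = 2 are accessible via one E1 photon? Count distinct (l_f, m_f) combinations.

3

E1 requires Δl = ±1, so l_f ∈ {1, 3}; with 0 ≤ l_f ≤ n_f−1 = 1, the allowed l_f values are {1}.
For l_f = 1: m_f ∈ {m_i−1, m_i, m_i+1} ∩ [−1, 1] = {-1, 0, 1} → 3 states.
Total: 3.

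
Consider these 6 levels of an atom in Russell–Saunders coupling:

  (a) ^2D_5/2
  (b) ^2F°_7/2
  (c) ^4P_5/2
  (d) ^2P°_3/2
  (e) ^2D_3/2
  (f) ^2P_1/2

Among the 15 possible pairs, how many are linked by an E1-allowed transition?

(a)–(b): allowed.
(a)–(c): forbidden (parity, ΔS).
(a)–(d): allowed.
(a)–(e): forbidden (parity).
(a)–(f): forbidden (parity, ΔJ).
(b)–(c): forbidden (ΔS, ΔL).
(b)–(d): forbidden (parity, ΔL, ΔJ).
(b)–(e): forbidden (ΔJ).
(b)–(f): forbidden (ΔL, ΔJ).
(c)–(d): forbidden (ΔS).
(c)–(e): forbidden (parity, ΔS).
(c)–(f): forbidden (parity, ΔS, ΔJ).
(d)–(e): allowed.
(d)–(f): allowed.
(e)–(f): forbidden (parity).
Allowed pairs: 4 of 15.

4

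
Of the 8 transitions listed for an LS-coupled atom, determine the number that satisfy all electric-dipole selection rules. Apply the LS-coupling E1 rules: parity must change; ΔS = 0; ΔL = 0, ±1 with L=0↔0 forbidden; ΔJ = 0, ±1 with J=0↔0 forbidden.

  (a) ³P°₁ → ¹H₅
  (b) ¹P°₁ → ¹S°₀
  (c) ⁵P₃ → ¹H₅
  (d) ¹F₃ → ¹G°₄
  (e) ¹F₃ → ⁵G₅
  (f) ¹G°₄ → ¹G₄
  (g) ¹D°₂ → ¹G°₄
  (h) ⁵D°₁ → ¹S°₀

(a) forbidden (ΔS, ΔL, ΔJ fail)
(b) forbidden (parity fails)
(c) forbidden (parity, ΔS, ΔL, ΔJ fail)
(d) allowed
(e) forbidden (parity, ΔS, ΔJ fail)
(f) allowed
(g) forbidden (parity, ΔL, ΔJ fail)
(h) forbidden (parity, ΔS, ΔL fail)
Total allowed: 2 of 8.

2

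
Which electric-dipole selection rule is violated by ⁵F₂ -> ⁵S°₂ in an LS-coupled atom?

ΔL = 0, ±1 (not L=0↔0): L: 3 → 0, ΔL = -3 — fails.
ΔJ = 0, ±1 (not J=0↔0): J: 2 → 2, ΔJ = +0 — passes.
ΔS = 0: S: 2 → 2 — passes.
Parity must change: even → odd — passes.

the ΔL = 0, ±1 rule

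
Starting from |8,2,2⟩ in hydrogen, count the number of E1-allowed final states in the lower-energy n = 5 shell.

E1 requires Δl = ±1, so l_f ∈ {1, 3}; with 0 ≤ l_f ≤ n_f−1 = 4, the allowed l_f values are {1, 3}.
For l_f = 1: m_f ∈ {m_i−1, m_i, m_i+1} ∩ [−1, 1] = {1} → 1 state.
For l_f = 3: m_f ∈ {m_i−1, m_i, m_i+1} ∩ [−3, 3] = {1, 2, 3} → 3 states.
Total: 4.

4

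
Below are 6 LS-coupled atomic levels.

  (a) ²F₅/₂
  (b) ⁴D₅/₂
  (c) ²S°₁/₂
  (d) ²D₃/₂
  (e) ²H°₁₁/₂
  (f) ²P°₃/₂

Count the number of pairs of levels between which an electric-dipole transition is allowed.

1

(a)–(b): forbidden (parity, ΔS).
(a)–(c): forbidden (ΔL, ΔJ).
(a)–(d): forbidden (parity).
(a)–(e): forbidden (ΔL, ΔJ).
(a)–(f): forbidden (ΔL).
(b)–(c): forbidden (ΔS, ΔL, ΔJ).
(b)–(d): forbidden (parity, ΔS).
(b)–(e): forbidden (ΔS, ΔL, ΔJ).
(b)–(f): forbidden (ΔS).
(c)–(d): forbidden (ΔL).
(c)–(e): forbidden (parity, ΔL, ΔJ).
(c)–(f): forbidden (parity).
(d)–(e): forbidden (ΔL, ΔJ).
(d)–(f): allowed.
(e)–(f): forbidden (parity, ΔL, ΔJ).
Allowed pairs: 1 of 15.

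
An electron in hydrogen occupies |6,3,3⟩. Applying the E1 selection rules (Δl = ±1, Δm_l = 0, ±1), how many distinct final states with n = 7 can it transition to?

4

E1 requires Δl = ±1, so l_f ∈ {2, 4}; with 0 ≤ l_f ≤ n_f−1 = 6, the allowed l_f values are {2, 4}.
For l_f = 2: m_f ∈ {m_i−1, m_i, m_i+1} ∩ [−2, 2] = {2} → 1 state.
For l_f = 4: m_f ∈ {m_i−1, m_i, m_i+1} ∩ [−4, 4] = {2, 3, 4} → 3 states.
Total: 4.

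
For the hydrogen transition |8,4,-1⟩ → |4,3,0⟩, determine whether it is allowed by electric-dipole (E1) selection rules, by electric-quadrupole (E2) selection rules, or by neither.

Δl = 3 − 4 = -1; l_i + l_f = 7.
Δm_l = +1.
E1 (Δl = ±1, |Δm_l| ≤ 1): satisfied.
E2 (Δl = 0,±2, l_i+l_f ≥ 2, |Δm_l| ≤ 2): not satisfied.

E1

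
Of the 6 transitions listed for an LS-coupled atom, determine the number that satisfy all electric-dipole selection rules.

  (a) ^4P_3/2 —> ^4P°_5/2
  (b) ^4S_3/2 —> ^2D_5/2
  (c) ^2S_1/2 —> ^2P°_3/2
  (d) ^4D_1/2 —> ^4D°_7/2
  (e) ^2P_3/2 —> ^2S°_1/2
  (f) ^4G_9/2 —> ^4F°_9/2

(a) allowed
(b) forbidden (parity, ΔS, ΔL fail)
(c) allowed
(d) forbidden (ΔJ fails)
(e) allowed
(f) allowed
Total allowed: 4 of 6.

4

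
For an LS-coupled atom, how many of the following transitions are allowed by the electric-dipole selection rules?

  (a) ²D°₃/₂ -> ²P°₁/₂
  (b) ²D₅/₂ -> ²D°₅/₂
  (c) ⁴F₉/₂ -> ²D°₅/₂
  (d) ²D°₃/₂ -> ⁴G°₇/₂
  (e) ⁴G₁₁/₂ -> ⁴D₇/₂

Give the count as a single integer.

(a) forbidden (parity fails)
(b) allowed
(c) forbidden (ΔS, ΔJ fail)
(d) forbidden (parity, ΔS, ΔL, ΔJ fail)
(e) forbidden (parity, ΔL, ΔJ fail)
Total allowed: 1 of 5.

1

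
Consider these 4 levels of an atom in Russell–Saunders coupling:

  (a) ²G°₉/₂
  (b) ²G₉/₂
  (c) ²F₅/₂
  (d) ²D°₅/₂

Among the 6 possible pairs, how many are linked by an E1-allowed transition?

(a)–(b): allowed.
(a)–(c): forbidden (ΔJ).
(a)–(d): forbidden (parity, ΔL, ΔJ).
(b)–(c): forbidden (parity, ΔJ).
(b)–(d): forbidden (ΔL, ΔJ).
(c)–(d): allowed.
Allowed pairs: 2 of 6.

2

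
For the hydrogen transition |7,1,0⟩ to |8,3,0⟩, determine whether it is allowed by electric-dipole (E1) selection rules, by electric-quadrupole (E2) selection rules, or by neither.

Δl = 3 − 1 = +2; l_i + l_f = 4.
Δm_l = +0.
E1 (Δl = ±1, |Δm_l| ≤ 1): not satisfied.
E2 (Δl = 0,±2, l_i+l_f ≥ 2, |Δm_l| ≤ 2): satisfied.

E2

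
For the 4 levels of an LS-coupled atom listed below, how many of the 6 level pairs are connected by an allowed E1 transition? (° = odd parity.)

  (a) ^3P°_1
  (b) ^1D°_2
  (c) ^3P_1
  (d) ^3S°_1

(a)–(b): forbidden (parity, ΔS).
(a)–(c): allowed.
(a)–(d): forbidden (parity).
(b)–(c): forbidden (ΔS).
(b)–(d): forbidden (parity, ΔS, ΔL).
(c)–(d): allowed.
Allowed pairs: 2 of 6.

2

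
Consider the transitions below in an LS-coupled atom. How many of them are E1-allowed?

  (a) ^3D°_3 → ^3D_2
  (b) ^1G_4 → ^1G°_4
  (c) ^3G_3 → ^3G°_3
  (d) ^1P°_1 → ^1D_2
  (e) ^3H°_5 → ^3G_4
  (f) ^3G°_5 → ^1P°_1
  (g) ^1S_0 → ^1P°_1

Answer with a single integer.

6

(a) allowed
(b) allowed
(c) allowed
(d) allowed
(e) allowed
(f) forbidden (parity, ΔS, ΔL, ΔJ fail)
(g) allowed
Total allowed: 6 of 7.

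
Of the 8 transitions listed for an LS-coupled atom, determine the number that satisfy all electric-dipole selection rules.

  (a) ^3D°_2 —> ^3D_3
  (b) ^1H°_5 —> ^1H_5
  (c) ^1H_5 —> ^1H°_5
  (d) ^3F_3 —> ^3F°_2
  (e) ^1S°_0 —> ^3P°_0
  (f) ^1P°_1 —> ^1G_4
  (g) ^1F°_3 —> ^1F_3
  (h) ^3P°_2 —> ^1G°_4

(a) allowed
(b) allowed
(c) allowed
(d) allowed
(e) forbidden (parity, ΔS, ΔJ fail)
(f) forbidden (ΔL, ΔJ fail)
(g) allowed
(h) forbidden (parity, ΔS, ΔL, ΔJ fail)
Total allowed: 5 of 8.

5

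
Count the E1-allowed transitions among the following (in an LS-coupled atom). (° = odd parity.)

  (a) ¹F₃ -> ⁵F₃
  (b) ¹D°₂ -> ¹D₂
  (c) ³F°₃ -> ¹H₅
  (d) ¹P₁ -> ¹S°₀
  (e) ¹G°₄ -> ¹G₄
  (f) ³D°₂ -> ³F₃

4

(a) forbidden (parity, ΔS fail)
(b) allowed
(c) forbidden (ΔS, ΔL, ΔJ fail)
(d) allowed
(e) allowed
(f) allowed
Total allowed: 4 of 6.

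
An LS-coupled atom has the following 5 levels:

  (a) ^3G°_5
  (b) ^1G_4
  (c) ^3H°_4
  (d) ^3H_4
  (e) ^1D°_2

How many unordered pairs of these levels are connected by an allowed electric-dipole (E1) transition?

(a)–(b): forbidden (ΔS).
(a)–(c): forbidden (parity).
(a)–(d): allowed.
(a)–(e): forbidden (parity, ΔS, ΔL, ΔJ).
(b)–(c): forbidden (ΔS).
(b)–(d): forbidden (parity, ΔS).
(b)–(e): forbidden (ΔL, ΔJ).
(c)–(d): allowed.
(c)–(e): forbidden (parity, ΔS, ΔL, ΔJ).
(d)–(e): forbidden (ΔS, ΔL, ΔJ).
Allowed pairs: 2 of 10.

2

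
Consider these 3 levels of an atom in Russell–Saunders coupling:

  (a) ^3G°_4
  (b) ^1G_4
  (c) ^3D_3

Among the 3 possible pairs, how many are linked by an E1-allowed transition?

(a)–(b): forbidden (ΔS).
(a)–(c): forbidden (ΔL).
(b)–(c): forbidden (parity, ΔS, ΔL).
Allowed pairs: 0 of 3.

0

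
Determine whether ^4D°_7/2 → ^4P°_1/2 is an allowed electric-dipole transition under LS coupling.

forbidden

Parity must change: odd → odd — fails.
ΔS = 0: S: 3/2 → 3/2 — ok.
ΔL = 0, ±1 (not L=0↔0): L: 2 → 1, ΔL = -1 — ok.
ΔJ = 0, ±1 (not J=0↔0): J: 7/2 → 1/2, ΔJ = -3 — fails.
Rule(s) violated: parity, ΔJ.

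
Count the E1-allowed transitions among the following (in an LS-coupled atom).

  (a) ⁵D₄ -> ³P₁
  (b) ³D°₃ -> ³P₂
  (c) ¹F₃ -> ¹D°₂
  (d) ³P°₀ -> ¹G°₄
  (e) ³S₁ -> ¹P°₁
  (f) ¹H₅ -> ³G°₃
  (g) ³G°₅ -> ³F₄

(a) forbidden (parity, ΔS, ΔJ fail)
(b) allowed
(c) allowed
(d) forbidden (parity, ΔS, ΔL, ΔJ fail)
(e) forbidden (ΔS fails)
(f) forbidden (ΔS, ΔJ fail)
(g) allowed
Total allowed: 3 of 7.

3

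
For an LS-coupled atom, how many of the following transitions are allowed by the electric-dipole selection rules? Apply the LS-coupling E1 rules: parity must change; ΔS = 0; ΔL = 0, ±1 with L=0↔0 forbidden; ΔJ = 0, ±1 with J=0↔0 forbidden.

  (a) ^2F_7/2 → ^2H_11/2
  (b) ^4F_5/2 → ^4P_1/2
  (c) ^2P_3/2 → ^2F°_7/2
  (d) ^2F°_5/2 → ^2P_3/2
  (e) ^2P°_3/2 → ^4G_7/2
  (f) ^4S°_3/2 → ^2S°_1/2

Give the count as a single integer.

0

(a) forbidden (parity, ΔL, ΔJ fail)
(b) forbidden (parity, ΔL, ΔJ fail)
(c) forbidden (ΔL, ΔJ fail)
(d) forbidden (ΔL fails)
(e) forbidden (ΔS, ΔL, ΔJ fail)
(f) forbidden (parity, ΔS, ΔL fail)
Total allowed: 0 of 6.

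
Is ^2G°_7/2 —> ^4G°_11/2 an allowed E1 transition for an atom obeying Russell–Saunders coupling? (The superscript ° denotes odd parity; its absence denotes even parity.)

forbidden

Reading off the term symbols: S 1/2→3/2, L 4→4, J 7/2→11/2, parity odd→odd.
Parity must change: odd → odd — fails.
ΔS = 0: S: 1/2 → 3/2 — fails.
ΔL = 0, ±1 (not L=0↔0): L: 4 → 4, ΔL = +0 — passes.
ΔJ = 0, ±1 (not J=0↔0): J: 7/2 → 11/2, ΔJ = +2 — fails.
Rule(s) violated: parity, ΔS, ΔJ.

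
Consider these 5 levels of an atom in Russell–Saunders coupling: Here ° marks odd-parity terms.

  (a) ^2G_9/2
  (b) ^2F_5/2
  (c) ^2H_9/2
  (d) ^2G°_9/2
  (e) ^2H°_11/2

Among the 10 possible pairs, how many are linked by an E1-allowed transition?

4

(a)–(b): forbidden (parity, ΔJ).
(a)–(c): forbidden (parity).
(a)–(d): allowed.
(a)–(e): allowed.
(b)–(c): forbidden (parity, ΔL, ΔJ).
(b)–(d): forbidden (ΔJ).
(b)–(e): forbidden (ΔL, ΔJ).
(c)–(d): allowed.
(c)–(e): allowed.
(d)–(e): forbidden (parity).
Allowed pairs: 4 of 10.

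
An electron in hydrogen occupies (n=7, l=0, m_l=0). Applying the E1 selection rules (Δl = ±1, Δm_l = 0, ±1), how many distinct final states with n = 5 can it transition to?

3

E1 requires Δl = ±1, so l_f ∈ {-1, 1}; with 0 ≤ l_f ≤ n_f−1 = 4, the allowed l_f values are {1}.
For l_f = 1: m_f ∈ {m_i−1, m_i, m_i+1} ∩ [−1, 1] = {-1, 0, 1} → 3 states.
Total: 3.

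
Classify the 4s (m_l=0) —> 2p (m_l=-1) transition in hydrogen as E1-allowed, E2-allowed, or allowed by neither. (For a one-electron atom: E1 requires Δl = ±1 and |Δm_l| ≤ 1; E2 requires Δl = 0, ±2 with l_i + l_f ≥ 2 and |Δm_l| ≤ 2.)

Δl = 1 − 0 = +1; l_i + l_f = 1.
Δm_l = -1.
E1 (Δl = ±1, |Δm_l| ≤ 1): satisfied.
E2 (Δl = 0,±2, l_i+l_f ≥ 2, |Δm_l| ≤ 2): not satisfied.

E1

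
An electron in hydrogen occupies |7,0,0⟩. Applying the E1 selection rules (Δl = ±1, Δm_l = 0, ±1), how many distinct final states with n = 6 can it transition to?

3

E1 requires Δl = ±1, so l_f ∈ {-1, 1}; with 0 ≤ l_f ≤ n_f−1 = 5, the allowed l_f values are {1}.
For l_f = 1: m_f ∈ {m_i−1, m_i, m_i+1} ∩ [−1, 1] = {-1, 0, 1} → 3 states.
Total: 3.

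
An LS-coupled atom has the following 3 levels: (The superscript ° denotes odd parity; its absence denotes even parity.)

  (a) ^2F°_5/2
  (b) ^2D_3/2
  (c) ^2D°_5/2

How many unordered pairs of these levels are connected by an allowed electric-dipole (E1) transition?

(a)–(b): allowed.
(a)–(c): forbidden (parity).
(b)–(c): allowed.
Allowed pairs: 2 of 3.

2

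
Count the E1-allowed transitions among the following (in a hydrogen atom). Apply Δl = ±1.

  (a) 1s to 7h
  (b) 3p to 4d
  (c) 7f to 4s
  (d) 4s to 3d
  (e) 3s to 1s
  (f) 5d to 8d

1

(a) forbidden — Δl = +5 (E1 requires Δl = ±1)
(b) allowed
(c) forbidden — Δl = -3 (E1 requires Δl = ±1)
(d) forbidden — Δl = +2 (E1 requires Δl = ±1)
(e) forbidden — Δl = +0 (E1 requires Δl = ±1)
(f) forbidden — Δl = +0 (E1 requires Δl = ±1)
Total allowed: 1 of 6.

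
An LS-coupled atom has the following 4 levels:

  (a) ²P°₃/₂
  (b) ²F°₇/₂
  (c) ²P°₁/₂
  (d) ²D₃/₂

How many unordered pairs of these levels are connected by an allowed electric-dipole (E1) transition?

(a)–(b): forbidden (parity, ΔL, ΔJ).
(a)–(c): forbidden (parity).
(a)–(d): allowed.
(b)–(c): forbidden (parity, ΔL, ΔJ).
(b)–(d): forbidden (ΔJ).
(c)–(d): allowed.
Allowed pairs: 2 of 6.

2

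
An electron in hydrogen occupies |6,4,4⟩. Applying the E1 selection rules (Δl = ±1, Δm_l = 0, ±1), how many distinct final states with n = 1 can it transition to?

E1 requires l_f ∈ {3, 5}, but neither lies in [0, 0], so no final state is reachable.
Total: 0.

0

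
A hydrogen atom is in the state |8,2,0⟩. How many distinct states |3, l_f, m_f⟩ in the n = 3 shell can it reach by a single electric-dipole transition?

3

E1 requires Δl = ±1, so l_f ∈ {1, 3}; with 0 ≤ l_f ≤ n_f−1 = 2, the allowed l_f values are {1}.
For l_f = 1: m_f ∈ {m_i−1, m_i, m_i+1} ∩ [−1, 1] = {-1, 0, 1} → 3 states.
Total: 3.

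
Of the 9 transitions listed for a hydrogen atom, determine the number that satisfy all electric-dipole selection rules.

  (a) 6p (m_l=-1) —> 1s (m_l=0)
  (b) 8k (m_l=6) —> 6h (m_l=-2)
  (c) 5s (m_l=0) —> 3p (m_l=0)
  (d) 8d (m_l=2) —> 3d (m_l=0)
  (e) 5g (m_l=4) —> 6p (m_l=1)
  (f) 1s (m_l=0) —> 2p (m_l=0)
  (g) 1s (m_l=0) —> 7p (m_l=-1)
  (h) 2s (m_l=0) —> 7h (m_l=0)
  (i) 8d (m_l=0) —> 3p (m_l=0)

(a) allowed
(b) forbidden — Δl = -2 (E1 requires Δl = ±1); Δm_l = -8 (E1 requires Δm_l = 0, ±1)
(c) allowed
(d) forbidden — Δl = +0 (E1 requires Δl = ±1); Δm_l = -2 (E1 requires Δm_l = 0, ±1)
(e) forbidden — Δl = -3 (E1 requires Δl = ±1); Δm_l = -3 (E1 requires Δm_l = 0, ±1)
(f) allowed
(g) allowed
(h) forbidden — Δl = +5 (E1 requires Δl = ±1)
(i) allowed
Total allowed: 5 of 9.

5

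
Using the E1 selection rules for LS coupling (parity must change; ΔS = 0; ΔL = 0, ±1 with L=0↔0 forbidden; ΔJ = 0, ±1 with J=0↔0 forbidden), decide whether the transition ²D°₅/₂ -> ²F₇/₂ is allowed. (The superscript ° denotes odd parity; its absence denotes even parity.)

Reading off the term symbols: S 1/2→1/2, L 2→3, J 5/2→7/2, parity odd→even.
Parity must change: odd → even — ✓.
ΔS = 0: S: 1/2 → 1/2 — ✓.
ΔL = 0, ±1 (not L=0↔0): L: 2 → 3, ΔL = +1 — ✓.
ΔJ = 0, ±1 (not J=0↔0): J: 5/2 → 7/2, ΔJ = +1 — ✓.
All four E1 rules are satisfied.

allowed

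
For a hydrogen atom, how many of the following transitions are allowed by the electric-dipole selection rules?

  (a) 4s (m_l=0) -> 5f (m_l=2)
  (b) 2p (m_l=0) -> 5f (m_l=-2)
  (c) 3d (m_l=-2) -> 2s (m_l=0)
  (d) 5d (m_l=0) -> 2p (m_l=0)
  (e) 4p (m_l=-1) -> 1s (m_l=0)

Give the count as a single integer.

2

(a) forbidden — Δl = +3 (E1 requires Δl = ±1); Δm_l = +2 (E1 requires Δm_l = 0, ±1)
(b) forbidden — Δl = +2 (E1 requires Δl = ±1); Δm_l = -2 (E1 requires Δm_l = 0, ±1)
(c) forbidden — Δl = -2 (E1 requires Δl = ±1); Δm_l = +2 (E1 requires Δm_l = 0, ±1)
(d) allowed
(e) allowed
Total allowed: 2 of 5.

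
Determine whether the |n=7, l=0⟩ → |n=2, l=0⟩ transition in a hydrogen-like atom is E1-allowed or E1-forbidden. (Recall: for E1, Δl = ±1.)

Δl = 0 − 0 = +0; the E1 rule Δl = ±1 is violated.
The transition is electric-dipole forbidden.

forbidden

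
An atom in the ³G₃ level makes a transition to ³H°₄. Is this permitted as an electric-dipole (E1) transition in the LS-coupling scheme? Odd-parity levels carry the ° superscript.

allowed

Parity must change: even → odd — ✓.
ΔS = 0: S: 1 → 1 — ✓.
ΔL = 0, ±1 (not L=0↔0): L: 4 → 5, ΔL = +1 — ✓.
ΔJ = 0, ±1 (not J=0↔0): J: 3 → 4, ΔJ = +1 — ✓.
All four E1 rules are satisfied.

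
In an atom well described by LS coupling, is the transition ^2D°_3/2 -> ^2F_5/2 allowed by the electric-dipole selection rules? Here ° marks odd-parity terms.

Reading off the term symbols: S 1/2→1/2, L 2→3, J 3/2→5/2, parity odd→even.
Parity must change: odd → even — passes.
ΔS = 0: S: 1/2 → 1/2 — passes.
ΔL = 0, ±1 (not L=0↔0): L: 2 → 3, ΔL = +1 — passes.
ΔJ = 0, ±1 (not J=0↔0): J: 3/2 → 5/2, ΔJ = +1 — passes.
All four E1 rules are satisfied.

allowed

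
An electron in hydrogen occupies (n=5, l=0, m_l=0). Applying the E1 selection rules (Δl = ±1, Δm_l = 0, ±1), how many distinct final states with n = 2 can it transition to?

E1 requires Δl = ±1, so l_f ∈ {-1, 1}; with 0 ≤ l_f ≤ n_f−1 = 1, the allowed l_f values are {1}.
For l_f = 1: m_f ∈ {m_i−1, m_i, m_i+1} ∩ [−1, 1] = {-1, 0, 1} → 3 states.
Total: 3.

3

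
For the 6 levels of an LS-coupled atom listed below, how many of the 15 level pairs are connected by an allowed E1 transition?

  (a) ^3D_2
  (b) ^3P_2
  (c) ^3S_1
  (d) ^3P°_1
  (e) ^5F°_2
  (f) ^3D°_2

5

(a)–(b): forbidden (parity).
(a)–(c): forbidden (parity, ΔL).
(a)–(d): allowed.
(a)–(e): forbidden (ΔS).
(a)–(f): allowed.
(b)–(c): forbidden (parity).
(b)–(d): allowed.
(b)–(e): forbidden (ΔS, ΔL).
(b)–(f): allowed.
(c)–(d): allowed.
(c)–(e): forbidden (ΔS, ΔL).
(c)–(f): forbidden (ΔL).
(d)–(e): forbidden (parity, ΔS, ΔL).
(d)–(f): forbidden (parity).
(e)–(f): forbidden (parity, ΔS).
Allowed pairs: 5 of 15.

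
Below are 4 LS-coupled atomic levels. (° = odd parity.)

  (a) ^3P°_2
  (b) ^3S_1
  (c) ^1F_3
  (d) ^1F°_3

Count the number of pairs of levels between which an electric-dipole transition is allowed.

(a)–(b): allowed.
(a)–(c): forbidden (ΔS, ΔL).
(a)–(d): forbidden (parity, ΔS, ΔL).
(b)–(c): forbidden (parity, ΔS, ΔL, ΔJ).
(b)–(d): forbidden (ΔS, ΔL, ΔJ).
(c)–(d): allowed.
Allowed pairs: 2 of 6.

2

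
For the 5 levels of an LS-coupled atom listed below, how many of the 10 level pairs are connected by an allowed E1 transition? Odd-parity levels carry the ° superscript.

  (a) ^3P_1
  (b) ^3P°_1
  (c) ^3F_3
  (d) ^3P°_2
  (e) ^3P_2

4

(a)–(b): allowed.
(a)–(c): forbidden (parity, ΔL, ΔJ).
(a)–(d): allowed.
(a)–(e): forbidden (parity).
(b)–(c): forbidden (ΔL, ΔJ).
(b)–(d): forbidden (parity).
(b)–(e): allowed.
(c)–(d): forbidden (ΔL).
(c)–(e): forbidden (parity, ΔL).
(d)–(e): allowed.
Allowed pairs: 4 of 10.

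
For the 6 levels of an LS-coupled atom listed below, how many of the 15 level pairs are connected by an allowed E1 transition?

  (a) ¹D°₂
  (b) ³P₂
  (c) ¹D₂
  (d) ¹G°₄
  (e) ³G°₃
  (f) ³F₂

2

(a)–(b): forbidden (ΔS).
(a)–(c): allowed.
(a)–(d): forbidden (parity, ΔL, ΔJ).
(a)–(e): forbidden (parity, ΔS, ΔL).
(a)–(f): forbidden (ΔS).
(b)–(c): forbidden (parity, ΔS).
(b)–(d): forbidden (ΔS, ΔL, ΔJ).
(b)–(e): forbidden (ΔL).
(b)–(f): forbidden (parity, ΔL).
(c)–(d): forbidden (ΔL, ΔJ).
(c)–(e): forbidden (ΔS, ΔL).
(c)–(f): forbidden (parity, ΔS).
(d)–(e): forbidden (parity, ΔS).
(d)–(f): forbidden (ΔS, ΔJ).
(e)–(f): allowed.
Allowed pairs: 2 of 15.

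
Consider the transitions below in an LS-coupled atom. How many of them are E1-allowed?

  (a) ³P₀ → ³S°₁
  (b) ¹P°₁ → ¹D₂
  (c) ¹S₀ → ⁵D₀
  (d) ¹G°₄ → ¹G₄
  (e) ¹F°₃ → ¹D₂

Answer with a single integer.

(a) allowed
(b) allowed
(c) forbidden (parity, ΔS, ΔL, ΔJ fail)
(d) allowed
(e) allowed
Total allowed: 4 of 5.

4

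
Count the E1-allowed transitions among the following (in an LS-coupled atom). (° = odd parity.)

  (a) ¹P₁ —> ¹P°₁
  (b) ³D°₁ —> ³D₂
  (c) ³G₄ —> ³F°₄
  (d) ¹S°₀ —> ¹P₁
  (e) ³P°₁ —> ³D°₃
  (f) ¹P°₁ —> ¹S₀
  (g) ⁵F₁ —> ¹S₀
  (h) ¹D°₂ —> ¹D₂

6

(a) allowed
(b) allowed
(c) allowed
(d) allowed
(e) forbidden (parity, ΔJ fail)
(f) allowed
(g) forbidden (parity, ΔS, ΔL fail)
(h) allowed
Total allowed: 6 of 8.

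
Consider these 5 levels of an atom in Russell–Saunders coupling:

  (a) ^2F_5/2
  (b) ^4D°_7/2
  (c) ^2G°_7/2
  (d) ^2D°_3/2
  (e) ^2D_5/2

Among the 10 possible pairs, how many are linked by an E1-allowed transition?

3

(a)–(b): forbidden (ΔS).
(a)–(c): allowed.
(a)–(d): allowed.
(a)–(e): forbidden (parity).
(b)–(c): forbidden (parity, ΔS, ΔL).
(b)–(d): forbidden (parity, ΔS, ΔJ).
(b)–(e): forbidden (ΔS).
(c)–(d): forbidden (parity, ΔL, ΔJ).
(c)–(e): forbidden (ΔL).
(d)–(e): allowed.
Allowed pairs: 3 of 10.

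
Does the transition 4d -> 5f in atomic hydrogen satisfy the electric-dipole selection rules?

Initial l = 2, final l = 3, so Δl = +1. E1 requires Δl = ±1: satisfied.
All E1 selection rules are satisfied.

allowed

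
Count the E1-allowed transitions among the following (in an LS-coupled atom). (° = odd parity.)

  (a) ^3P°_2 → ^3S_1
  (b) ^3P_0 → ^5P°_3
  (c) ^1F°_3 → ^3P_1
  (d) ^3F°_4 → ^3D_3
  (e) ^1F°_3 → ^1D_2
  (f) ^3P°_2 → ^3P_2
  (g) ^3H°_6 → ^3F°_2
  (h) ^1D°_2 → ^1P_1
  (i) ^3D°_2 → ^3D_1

6

(a) allowed
(b) forbidden (ΔS, ΔJ fail)
(c) forbidden (ΔS, ΔL, ΔJ fail)
(d) allowed
(e) allowed
(f) allowed
(g) forbidden (parity, ΔL, ΔJ fail)
(h) allowed
(i) allowed
Total allowed: 6 of 9.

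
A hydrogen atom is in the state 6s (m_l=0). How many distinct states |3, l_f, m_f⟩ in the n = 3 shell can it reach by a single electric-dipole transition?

3

E1 requires Δl = ±1, so l_f ∈ {-1, 1}; with 0 ≤ l_f ≤ n_f−1 = 2, the allowed l_f values are {1}.
For l_f = 1: m_f ∈ {m_i−1, m_i, m_i+1} ∩ [−1, 1] = {-1, 0, 1} → 3 states.
Total: 3.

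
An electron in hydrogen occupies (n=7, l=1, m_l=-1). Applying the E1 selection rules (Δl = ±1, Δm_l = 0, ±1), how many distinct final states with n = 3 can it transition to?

4

E1 requires Δl = ±1, so l_f ∈ {0, 2}; with 0 ≤ l_f ≤ n_f−1 = 2, the allowed l_f values are {0, 2}.
For l_f = 0: m_f ∈ {m_i−1, m_i, m_i+1} ∩ [−0, 0] = {0} → 1 state.
For l_f = 2: m_f ∈ {m_i−1, m_i, m_i+1} ∩ [−2, 2] = {-2, -1, 0} → 3 states.
Total: 4.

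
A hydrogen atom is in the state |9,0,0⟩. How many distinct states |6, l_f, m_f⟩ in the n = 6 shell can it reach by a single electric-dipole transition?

3

E1 requires Δl = ±1, so l_f ∈ {-1, 1}; with 0 ≤ l_f ≤ n_f−1 = 5, the allowed l_f values are {1}.
For l_f = 1: m_f ∈ {m_i−1, m_i, m_i+1} ∩ [−1, 1] = {-1, 0, 1} → 3 states.
Total: 3.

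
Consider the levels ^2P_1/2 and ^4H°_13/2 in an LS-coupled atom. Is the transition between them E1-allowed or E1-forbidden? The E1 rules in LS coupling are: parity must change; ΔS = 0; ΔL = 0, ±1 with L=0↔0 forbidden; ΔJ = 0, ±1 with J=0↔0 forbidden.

forbidden

Parity must change: even → odd — satisfied.
ΔS = 0: S: 1/2 → 3/2 — violated.
ΔL = 0, ±1 (not L=0↔0): L: 1 → 5, ΔL = +4 — violated.
ΔJ = 0, ±1 (not J=0↔0): J: 1/2 → 13/2, ΔJ = +6 — violated.
Rule(s) violated: ΔS, ΔL, ΔJ.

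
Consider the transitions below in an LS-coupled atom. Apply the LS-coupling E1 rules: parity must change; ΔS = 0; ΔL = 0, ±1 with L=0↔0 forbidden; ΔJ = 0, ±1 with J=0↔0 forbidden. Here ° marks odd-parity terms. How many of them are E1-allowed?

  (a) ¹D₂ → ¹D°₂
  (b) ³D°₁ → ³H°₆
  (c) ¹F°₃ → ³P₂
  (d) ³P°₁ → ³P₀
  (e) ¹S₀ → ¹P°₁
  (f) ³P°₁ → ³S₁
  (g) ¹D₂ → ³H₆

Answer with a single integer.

4

(a) allowed
(b) forbidden (parity, ΔL, ΔJ fail)
(c) forbidden (ΔS, ΔL fail)
(d) allowed
(e) allowed
(f) allowed
(g) forbidden (parity, ΔS, ΔL, ΔJ fail)
Total allowed: 4 of 7.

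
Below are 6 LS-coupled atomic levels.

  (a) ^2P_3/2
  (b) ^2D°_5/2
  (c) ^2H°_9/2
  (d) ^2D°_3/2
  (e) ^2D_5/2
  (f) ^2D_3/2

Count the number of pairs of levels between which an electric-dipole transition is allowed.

(a)–(b): allowed.
(a)–(c): forbidden (ΔL, ΔJ).
(a)–(d): allowed.
(a)–(e): forbidden (parity).
(a)–(f): forbidden (parity).
(b)–(c): forbidden (parity, ΔL, ΔJ).
(b)–(d): forbidden (parity).
(b)–(e): allowed.
(b)–(f): allowed.
(c)–(d): forbidden (parity, ΔL, ΔJ).
(c)–(e): forbidden (ΔL, ΔJ).
(c)–(f): forbidden (ΔL, ΔJ).
(d)–(e): allowed.
(d)–(f): allowed.
(e)–(f): forbidden (parity).
Allowed pairs: 6 of 15.

6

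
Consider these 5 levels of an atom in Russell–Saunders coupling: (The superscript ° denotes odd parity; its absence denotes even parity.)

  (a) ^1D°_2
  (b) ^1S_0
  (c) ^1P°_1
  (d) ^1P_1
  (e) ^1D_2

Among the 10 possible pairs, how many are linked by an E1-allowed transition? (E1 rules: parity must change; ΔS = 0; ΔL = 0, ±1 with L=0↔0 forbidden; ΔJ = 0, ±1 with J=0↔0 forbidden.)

(a)–(b): forbidden (ΔL, ΔJ).
(a)–(c): forbidden (parity).
(a)–(d): allowed.
(a)–(e): allowed.
(b)–(c): allowed.
(b)–(d): forbidden (parity).
(b)–(e): forbidden (parity, ΔL, ΔJ).
(c)–(d): allowed.
(c)–(e): allowed.
(d)–(e): forbidden (parity).
Allowed pairs: 5 of 10.

5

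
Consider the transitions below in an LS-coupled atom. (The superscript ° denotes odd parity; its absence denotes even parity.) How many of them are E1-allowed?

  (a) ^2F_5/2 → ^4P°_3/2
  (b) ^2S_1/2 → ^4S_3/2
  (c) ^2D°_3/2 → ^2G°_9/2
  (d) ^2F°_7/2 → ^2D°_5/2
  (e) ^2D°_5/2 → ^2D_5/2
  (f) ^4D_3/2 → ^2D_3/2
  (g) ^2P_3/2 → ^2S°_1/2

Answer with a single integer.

2

(a) forbidden (ΔS, ΔL fail)
(b) forbidden (parity, ΔS, ΔL fail)
(c) forbidden (parity, ΔL, ΔJ fail)
(d) forbidden (parity fails)
(e) allowed
(f) forbidden (parity, ΔS fail)
(g) allowed
Total allowed: 2 of 7.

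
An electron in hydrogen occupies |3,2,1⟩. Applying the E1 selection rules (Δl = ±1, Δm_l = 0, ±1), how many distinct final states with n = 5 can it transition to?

E1 requires Δl = ±1, so l_f ∈ {1, 3}; with 0 ≤ l_f ≤ n_f−1 = 4, the allowed l_f values are {1, 3}.
For l_f = 1: m_f ∈ {m_i−1, m_i, m_i+1} ∩ [−1, 1] = {0, 1} → 2 states.
For l_f = 3: m_f ∈ {m_i−1, m_i, m_i+1} ∩ [−3, 3] = {0, 1, 2} → 3 states.
Total: 5.

5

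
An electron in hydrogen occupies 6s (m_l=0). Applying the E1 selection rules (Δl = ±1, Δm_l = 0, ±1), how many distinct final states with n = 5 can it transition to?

3

E1 requires Δl = ±1, so l_f ∈ {-1, 1}; with 0 ≤ l_f ≤ n_f−1 = 4, the allowed l_f values are {1}.
For l_f = 1: m_f ∈ {m_i−1, m_i, m_i+1} ∩ [−1, 1] = {-1, 0, 1} → 3 states.
Total: 3.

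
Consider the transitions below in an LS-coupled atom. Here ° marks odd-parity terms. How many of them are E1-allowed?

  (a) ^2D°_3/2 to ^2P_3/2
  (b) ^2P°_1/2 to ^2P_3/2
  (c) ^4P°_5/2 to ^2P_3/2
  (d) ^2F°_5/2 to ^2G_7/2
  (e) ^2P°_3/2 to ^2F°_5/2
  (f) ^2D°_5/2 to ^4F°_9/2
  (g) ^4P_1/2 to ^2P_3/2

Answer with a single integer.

(a) allowed
(b) allowed
(c) forbidden (ΔS fails)
(d) allowed
(e) forbidden (parity, ΔL fail)
(f) forbidden (parity, ΔS, ΔJ fail)
(g) forbidden (parity, ΔS fail)
Total allowed: 3 of 7.

3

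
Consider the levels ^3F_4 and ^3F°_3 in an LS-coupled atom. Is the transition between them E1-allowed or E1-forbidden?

Reading off the term symbols: S 1→1, L 3→3, J 4→3, parity even→odd.
Parity must change: even → odd — satisfied.
ΔS = 0: S: 1 → 1 — satisfied.
ΔL = 0, ±1 (not L=0↔0): L: 3 → 3, ΔL = +0 — satisfied.
ΔJ = 0, ±1 (not J=0↔0): J: 4 → 3, ΔJ = -1 — satisfied.
All four E1 rules are satisfied.

allowed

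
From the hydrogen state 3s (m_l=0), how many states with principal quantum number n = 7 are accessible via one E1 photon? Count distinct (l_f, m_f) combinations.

3

E1 requires Δl = ±1, so l_f ∈ {-1, 1}; with 0 ≤ l_f ≤ n_f−1 = 6, the allowed l_f values are {1}.
For l_f = 1: m_f ∈ {m_i−1, m_i, m_i+1} ∩ [−1, 1] = {-1, 0, 1} → 3 states.
Total: 3.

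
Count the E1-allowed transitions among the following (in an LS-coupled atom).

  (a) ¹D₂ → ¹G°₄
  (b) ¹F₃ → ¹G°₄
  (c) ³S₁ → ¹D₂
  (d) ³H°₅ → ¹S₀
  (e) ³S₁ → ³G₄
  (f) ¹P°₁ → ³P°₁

1

(a) forbidden (ΔL, ΔJ fail)
(b) allowed
(c) forbidden (parity, ΔS, ΔL fail)
(d) forbidden (ΔS, ΔL, ΔJ fail)
(e) forbidden (parity, ΔL, ΔJ fail)
(f) forbidden (parity, ΔS fail)
Total allowed: 1 of 6.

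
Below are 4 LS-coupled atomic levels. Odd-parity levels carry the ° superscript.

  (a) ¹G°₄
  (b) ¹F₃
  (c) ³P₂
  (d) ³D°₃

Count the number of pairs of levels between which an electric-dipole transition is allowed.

(a)–(b): allowed.
(a)–(c): forbidden (ΔS, ΔL, ΔJ).
(a)–(d): forbidden (parity, ΔS, ΔL).
(b)–(c): forbidden (parity, ΔS, ΔL).
(b)–(d): forbidden (ΔS).
(c)–(d): allowed.
Allowed pairs: 2 of 6.

2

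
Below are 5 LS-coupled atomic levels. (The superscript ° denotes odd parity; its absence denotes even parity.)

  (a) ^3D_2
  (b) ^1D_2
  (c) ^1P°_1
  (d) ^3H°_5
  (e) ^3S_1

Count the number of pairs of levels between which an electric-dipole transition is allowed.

(a)–(b): forbidden (parity, ΔS).
(a)–(c): forbidden (ΔS).
(a)–(d): forbidden (ΔL, ΔJ).
(a)–(e): forbidden (parity, ΔL).
(b)–(c): allowed.
(b)–(d): forbidden (ΔS, ΔL, ΔJ).
(b)–(e): forbidden (parity, ΔS, ΔL).
(c)–(d): forbidden (parity, ΔS, ΔL, ΔJ).
(c)–(e): forbidden (ΔS).
(d)–(e): forbidden (ΔL, ΔJ).
Allowed pairs: 1 of 10.

1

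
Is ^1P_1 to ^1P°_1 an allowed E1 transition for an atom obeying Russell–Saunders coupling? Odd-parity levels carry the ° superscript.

allowed

Initial level: S=0, L=1, J=1, parity even. Final level: S=0, L=1, J=1, parity odd.
Parity must change: even → odd — passes.
ΔS = 0: S: 0 → 0 — passes.
ΔL = 0, ±1 (not L=0↔0): L: 1 → 1, ΔL = +0 — passes.
ΔJ = 0, ±1 (not J=0↔0): J: 1 → 1, ΔJ = +0 — passes.
All four E1 rules are satisfied.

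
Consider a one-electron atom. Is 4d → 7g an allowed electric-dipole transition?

forbidden

Initial l = 2, final l = 4, so Δl = +2. E1 requires Δl = ±1: fails.
The transition is electric-dipole forbidden.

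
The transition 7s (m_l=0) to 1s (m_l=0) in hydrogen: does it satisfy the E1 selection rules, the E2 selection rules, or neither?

neither

Δl = 0 − 0 = +0; l_i + l_f = 0.
Δm_l = +0.
E1 (Δl = ±1, |Δm_l| ≤ 1): not satisfied.
E2 (Δl = 0,±2, l_i+l_f ≥ 2, |Δm_l| ≤ 2): not satisfied.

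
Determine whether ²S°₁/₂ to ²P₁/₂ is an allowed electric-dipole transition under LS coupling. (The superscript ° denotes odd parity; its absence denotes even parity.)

Reading off the term symbols: S 1/2→1/2, L 0→1, J 1/2→1/2, parity odd→even.
Parity must change: odd → even — ✓.
ΔS = 0: S: 1/2 → 1/2 — ✓.
ΔL = 0, ±1 (not L=0↔0): L: 0 → 1, ΔL = +1 — ✓.
ΔJ = 0, ±1 (not J=0↔0): J: 1/2 → 1/2, ΔJ = +0 — ✓.
All four E1 rules are satisfied.

allowed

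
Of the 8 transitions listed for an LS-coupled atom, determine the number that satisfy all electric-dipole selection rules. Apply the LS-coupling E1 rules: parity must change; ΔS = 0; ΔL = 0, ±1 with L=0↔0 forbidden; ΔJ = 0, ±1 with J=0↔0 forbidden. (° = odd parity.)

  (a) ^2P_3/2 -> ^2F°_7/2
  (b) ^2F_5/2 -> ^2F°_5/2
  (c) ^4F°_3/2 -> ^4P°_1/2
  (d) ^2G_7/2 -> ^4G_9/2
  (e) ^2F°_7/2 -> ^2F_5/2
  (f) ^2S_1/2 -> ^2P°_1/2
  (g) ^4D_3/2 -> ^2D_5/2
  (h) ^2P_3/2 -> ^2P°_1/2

4

(a) forbidden (ΔL, ΔJ fail)
(b) allowed
(c) forbidden (parity, ΔL fail)
(d) forbidden (parity, ΔS fail)
(e) allowed
(f) allowed
(g) forbidden (parity, ΔS fail)
(h) allowed
Total allowed: 4 of 8.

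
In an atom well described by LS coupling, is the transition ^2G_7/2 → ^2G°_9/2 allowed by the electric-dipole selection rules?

Reading off the term symbols: S 1/2→1/2, L 4→4, J 7/2→9/2, parity even→odd.
Parity must change: even → odd — passes.
ΔS = 0: S: 1/2 → 1/2 — passes.
ΔL = 0, ±1 (not L=0↔0): L: 4 → 4, ΔL = +0 — passes.
ΔJ = 0, ±1 (not J=0↔0): J: 7/2 → 9/2, ΔJ = +1 — passes.
All four E1 rules are satisfied.

allowed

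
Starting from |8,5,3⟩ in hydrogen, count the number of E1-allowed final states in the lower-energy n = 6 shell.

3

E1 requires Δl = ±1, so l_f ∈ {4, 6}; with 0 ≤ l_f ≤ n_f−1 = 5, the allowed l_f values are {4}.
For l_f = 4: m_f ∈ {m_i−1, m_i, m_i+1} ∩ [−4, 4] = {2, 3, 4} → 3 states.
Total: 3.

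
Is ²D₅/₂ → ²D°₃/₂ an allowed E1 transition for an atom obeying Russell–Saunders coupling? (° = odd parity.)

Parity must change: even → odd — ok.
ΔS = 0: S: 1/2 → 1/2 — ok.
ΔL = 0, ±1 (not L=0↔0): L: 2 → 2, ΔL = +0 — ok.
ΔJ = 0, ±1 (not J=0↔0): J: 5/2 → 3/2, ΔJ = -1 — ok.
All four E1 rules are satisfied.

allowed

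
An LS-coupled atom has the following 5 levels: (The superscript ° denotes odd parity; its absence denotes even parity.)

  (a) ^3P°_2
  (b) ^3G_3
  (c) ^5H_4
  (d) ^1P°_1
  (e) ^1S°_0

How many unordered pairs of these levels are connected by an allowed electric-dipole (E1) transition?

0

(a)–(b): forbidden (ΔL).
(a)–(c): forbidden (ΔS, ΔL, ΔJ).
(a)–(d): forbidden (parity, ΔS).
(a)–(e): forbidden (parity, ΔS, ΔJ).
(b)–(c): forbidden (parity, ΔS).
(b)–(d): forbidden (ΔS, ΔL, ΔJ).
(b)–(e): forbidden (ΔS, ΔL, ΔJ).
(c)–(d): forbidden (ΔS, ΔL, ΔJ).
(c)–(e): forbidden (ΔS, ΔL, ΔJ).
(d)–(e): forbidden (parity).
Allowed pairs: 0 of 10.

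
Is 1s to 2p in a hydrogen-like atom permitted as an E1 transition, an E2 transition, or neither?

Δl = 1 − 0 = +1; l_i + l_f = 1.
E1 (Δl = ±1): satisfied.
E2 (Δl = 0,±2, l_i+l_f ≥ 2): not satisfied.

E1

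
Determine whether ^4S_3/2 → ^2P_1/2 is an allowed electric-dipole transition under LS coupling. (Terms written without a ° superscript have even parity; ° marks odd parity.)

forbidden

Reading off the term symbols: S 3/2→1/2, L 0→1, J 3/2→1/2, parity even→even.
Parity must change: even → even — fails.
ΔS = 0: S: 3/2 → 1/2 — fails.
ΔL = 0, ±1 (not L=0↔0): L: 0 → 1, ΔL = +1 — passes.
ΔJ = 0, ±1 (not J=0↔0): J: 3/2 → 1/2, ΔJ = -1 — passes.
Rule(s) violated: parity, ΔS.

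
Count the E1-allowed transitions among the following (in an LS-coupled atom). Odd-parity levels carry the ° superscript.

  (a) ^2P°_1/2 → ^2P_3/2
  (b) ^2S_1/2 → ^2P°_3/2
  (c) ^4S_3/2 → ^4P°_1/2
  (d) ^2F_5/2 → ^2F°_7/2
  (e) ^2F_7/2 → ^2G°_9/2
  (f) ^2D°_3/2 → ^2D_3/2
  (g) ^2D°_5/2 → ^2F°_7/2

(a) allowed
(b) allowed
(c) allowed
(d) allowed
(e) allowed
(f) allowed
(g) forbidden (parity fails)
Total allowed: 6 of 7.

6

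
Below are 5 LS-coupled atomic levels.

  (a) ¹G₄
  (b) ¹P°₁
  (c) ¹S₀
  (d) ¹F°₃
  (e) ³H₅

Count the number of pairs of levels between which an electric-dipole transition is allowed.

(a)–(b): forbidden (ΔL, ΔJ).
(a)–(c): forbidden (parity, ΔL, ΔJ).
(a)–(d): allowed.
(a)–(e): forbidden (parity, ΔS).
(b)–(c): allowed.
(b)–(d): forbidden (parity, ΔL, ΔJ).
(b)–(e): forbidden (ΔS, ΔL, ΔJ).
(c)–(d): forbidden (ΔL, ΔJ).
(c)–(e): forbidden (parity, ΔS, ΔL, ΔJ).
(d)–(e): forbidden (ΔS, ΔL, ΔJ).
Allowed pairs: 2 of 10.

2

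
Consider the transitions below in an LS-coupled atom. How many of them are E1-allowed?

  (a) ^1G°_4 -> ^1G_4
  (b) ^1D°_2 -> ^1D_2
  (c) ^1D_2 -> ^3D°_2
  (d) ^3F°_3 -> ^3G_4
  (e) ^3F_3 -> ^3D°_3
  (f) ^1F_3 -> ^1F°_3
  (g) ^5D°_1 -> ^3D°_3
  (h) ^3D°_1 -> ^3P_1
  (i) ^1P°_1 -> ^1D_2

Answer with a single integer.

(a) allowed
(b) allowed
(c) forbidden (ΔS fails)
(d) allowed
(e) allowed
(f) allowed
(g) forbidden (parity, ΔS, ΔJ fail)
(h) allowed
(i) allowed
Total allowed: 7 of 9.

7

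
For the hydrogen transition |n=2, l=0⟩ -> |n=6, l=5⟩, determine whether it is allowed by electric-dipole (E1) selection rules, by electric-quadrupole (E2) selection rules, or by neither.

neither

Δl = 5 − 0 = +5; l_i + l_f = 5.
E1 (Δl = ±1): not satisfied.
E2 (Δl = 0,±2, l_i+l_f ≥ 2): not satisfied.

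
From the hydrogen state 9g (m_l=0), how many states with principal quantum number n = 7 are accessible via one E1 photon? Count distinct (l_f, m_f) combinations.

6

E1 requires Δl = ±1, so l_f ∈ {3, 5}; with 0 ≤ l_f ≤ n_f−1 = 6, the allowed l_f values are {3, 5}.
For l_f = 3: m_f ∈ {m_i−1, m_i, m_i+1} ∩ [−3, 3] = {-1, 0, 1} → 3 states.
For l_f = 5: m_f ∈ {m_i−1, m_i, m_i+1} ∩ [−5, 5] = {-1, 0, 1} → 3 states.
Total: 6.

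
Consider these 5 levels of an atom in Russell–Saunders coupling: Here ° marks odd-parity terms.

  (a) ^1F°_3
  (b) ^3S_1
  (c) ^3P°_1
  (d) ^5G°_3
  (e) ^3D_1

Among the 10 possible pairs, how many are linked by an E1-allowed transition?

(a)–(b): forbidden (ΔS, ΔL, ΔJ).
(a)–(c): forbidden (parity, ΔS, ΔL, ΔJ).
(a)–(d): forbidden (parity, ΔS).
(a)–(e): forbidden (ΔS, ΔJ).
(b)–(c): allowed.
(b)–(d): forbidden (ΔS, ΔL, ΔJ).
(b)–(e): forbidden (parity, ΔL).
(c)–(d): forbidden (parity, ΔS, ΔL, ΔJ).
(c)–(e): allowed.
(d)–(e): forbidden (ΔS, ΔL, ΔJ).
Allowed pairs: 2 of 10.

2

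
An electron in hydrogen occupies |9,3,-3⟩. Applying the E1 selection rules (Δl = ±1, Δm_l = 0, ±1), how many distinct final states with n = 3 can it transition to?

E1 requires Δl = ±1, so l_f ∈ {2, 4}; with 0 ≤ l_f ≤ n_f−1 = 2, the allowed l_f values are {2}.
For l_f = 2: m_f ∈ {m_i−1, m_i, m_i+1} ∩ [−2, 2] = {-2} → 1 state.
Total: 1.

1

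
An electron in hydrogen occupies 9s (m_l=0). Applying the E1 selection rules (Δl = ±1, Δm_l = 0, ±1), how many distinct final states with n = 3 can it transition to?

E1 requires Δl = ±1, so l_f ∈ {-1, 1}; with 0 ≤ l_f ≤ n_f−1 = 2, the allowed l_f values are {1}.
For l_f = 1: m_f ∈ {m_i−1, m_i, m_i+1} ∩ [−1, 1] = {-1, 0, 1} → 3 states.
Total: 3.

3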